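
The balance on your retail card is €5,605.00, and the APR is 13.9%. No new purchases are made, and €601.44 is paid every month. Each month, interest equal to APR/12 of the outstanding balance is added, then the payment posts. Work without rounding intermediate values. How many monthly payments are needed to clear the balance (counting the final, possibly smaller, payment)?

10 payments

Monthly rate r = 13.9%/12 = 1.15833% = 0.0115833.
Recurrence: B ← B·(1+r) − €601.44.
Month 1: interest €64.92; balance after payment €5,068.48.
Month 2: interest €58.71; balance after payment €4,525.75.
Closed form: n = −ln(1 − rB₀/P)/ln(1+r) = −ln(0.89205)/ln(1.01158) ≈ 9.919, so the balance reaches zero during payment 10.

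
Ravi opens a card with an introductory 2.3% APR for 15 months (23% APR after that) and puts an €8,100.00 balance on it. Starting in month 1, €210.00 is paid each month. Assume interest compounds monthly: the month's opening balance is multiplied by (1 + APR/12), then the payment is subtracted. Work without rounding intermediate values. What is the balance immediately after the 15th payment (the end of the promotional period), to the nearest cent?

€5,143.41

Promo months 1–15 at r₀ = 2.3%/12 = 0.00191667; months 16+ at r₁ = 23%/12 = 0.0191667.
After month 15: iterate B ← B·(1+r₀) − €210.00 for 15 months → €5,143.41.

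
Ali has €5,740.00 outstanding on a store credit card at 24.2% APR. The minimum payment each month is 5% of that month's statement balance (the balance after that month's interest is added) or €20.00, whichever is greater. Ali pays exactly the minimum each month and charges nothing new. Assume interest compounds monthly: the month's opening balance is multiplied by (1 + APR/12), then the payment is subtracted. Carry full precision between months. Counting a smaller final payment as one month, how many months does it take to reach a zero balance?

Monthly rate r = 24.2%/12 = 2.01667% = 0.0201667.
While 5% of the post-interest balance exceeds €20.00, each month B ← (B·(1+r))·(1 − 0.05), i.e. B shrinks by the factor (1+r)·0.95 = 0.96916.
This holds for months 1–86. Entering month 87 the balance is €388.02; 5% of the post-interest balance is now below €20.00, so the flat €20.00 minimum applies from here.
From month 87 a fixed €20.00 at rate r clears €388.02 in 25 more payments. Total: 86 + 25 = 111 months.

111 months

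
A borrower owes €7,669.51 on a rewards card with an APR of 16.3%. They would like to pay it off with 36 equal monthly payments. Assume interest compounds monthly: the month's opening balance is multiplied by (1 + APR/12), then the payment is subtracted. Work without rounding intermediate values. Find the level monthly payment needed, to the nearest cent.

Monthly rate r = 16.3%/12 = 1.35833% = 0.0135833.
Level-payment amortization: P = B₀·r / (1 − (1+r)^(−n)) = 7669.51·0.0135833 / (1 − 1.01358^(−36)).
Denominator 1 − (1+r)^(−36) = 0.38473896.
P = 104.178 / 0.38473896 ≈ 270.77.

€270.77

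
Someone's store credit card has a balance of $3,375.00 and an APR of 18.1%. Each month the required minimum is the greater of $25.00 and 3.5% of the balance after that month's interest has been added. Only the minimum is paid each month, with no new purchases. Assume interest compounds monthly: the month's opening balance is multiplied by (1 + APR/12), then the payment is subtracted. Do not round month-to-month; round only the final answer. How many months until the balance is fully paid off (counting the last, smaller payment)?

113 months

Monthly rate r = 18.1%/12 = 1.50833% = 0.0150833.
While 3.5% of the post-interest balance exceeds $25.00, each month B ← (B·(1+r))·(1 − 0.035), i.e. B shrinks by the factor (1+r)·0.965 = 0.97956.
This holds for months 1–76. Entering month 77 the balance is $702.23; 3.5% of the post-interest balance is now below $25.00, so the flat $25.00 minimum applies from here.
From month 77 a fixed $25.00 at rate r clears $702.23 in 37 more payments. Total: 76 + 37 = 113 months.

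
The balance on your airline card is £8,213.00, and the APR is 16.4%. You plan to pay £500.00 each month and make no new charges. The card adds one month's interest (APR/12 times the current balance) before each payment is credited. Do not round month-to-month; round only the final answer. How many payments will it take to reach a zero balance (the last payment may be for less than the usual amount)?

Monthly rate r = 16.4%/12 = 1.36667% = 0.0136667.
Recurrence: B ← B·(1+r) − £500.00.
Month 1: interest £112.24; balance after payment £7,825.24.
Month 2: interest £106.95; balance after payment £7,432.19.
Closed form: n = −ln(1 − rB₀/P)/ln(1+r) = −ln(0.77551)/ln(1.01367) ≈ 18.729, so the balance reaches zero during payment 19.

19 months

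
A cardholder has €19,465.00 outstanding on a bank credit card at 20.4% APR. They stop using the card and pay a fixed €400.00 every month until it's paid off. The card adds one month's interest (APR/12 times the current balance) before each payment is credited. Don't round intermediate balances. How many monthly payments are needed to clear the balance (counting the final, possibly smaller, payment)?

105 months

Monthly rate r = 20.4%/12 = 1.7% = 0.017.
Recurrence: B ← B·(1+r) − €400.00.
Month 1: interest €330.90; balance after payment €19,395.90.
Month 2: interest €329.73; balance after payment €19,325.64.
Closed form: n = −ln(1 − rB₀/P)/ln(1+r) = −ln(0.17274)/ln(1.017) ≈ 104.169, so the balance reaches zero during payment 105.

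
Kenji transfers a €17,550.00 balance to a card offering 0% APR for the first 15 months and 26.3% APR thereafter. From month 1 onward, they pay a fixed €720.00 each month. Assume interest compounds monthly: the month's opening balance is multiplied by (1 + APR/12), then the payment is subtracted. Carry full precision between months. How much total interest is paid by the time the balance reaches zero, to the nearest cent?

€890.35

Promo months 1–15 at r₀ = 0%/12 = 0; months 16+ at r₁ = 26.3%/12 = 0.0219167.
After month 15 (no interest yet): B = €17,550.00 − 15·€720.00 = €6,750.00.
Then at r₁ with €720.00/mo: n₂ = −ln(1 − r₁·B/P)/ln(1+r₁) ≈ 10.61 → 11 more payments.
Total paid = 25·€720.00 + €440.35 = €18,440.35; interest = €18,440.35 − €17,550.00 = €890.35.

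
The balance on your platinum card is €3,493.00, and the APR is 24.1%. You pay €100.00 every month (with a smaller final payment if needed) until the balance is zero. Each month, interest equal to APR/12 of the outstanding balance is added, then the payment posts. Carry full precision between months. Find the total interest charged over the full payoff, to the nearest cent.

€2,587.43

Monthly rate r = 24.1%/12 = 2.00833% = 0.0200833.
Payoff takes n = ⌈−ln(1 − rB₀/P)/ln(1+r)⌉ = ⌈60.803⌉ = 61 payments; the last is €80.43.
Total paid = 60·€100.00 + €80.43 = €6,080.43.
Total interest = total paid − principal = €6,080.43 − €3,493.00 = €2,587.43.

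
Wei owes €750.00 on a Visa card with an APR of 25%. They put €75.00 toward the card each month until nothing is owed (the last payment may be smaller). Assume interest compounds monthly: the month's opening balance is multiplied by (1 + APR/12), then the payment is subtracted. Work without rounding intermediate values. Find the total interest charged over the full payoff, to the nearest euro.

Monthly rate r = 25%/12 = 2.08333% = 0.0208333.
Payoff takes n = ⌈−ln(1 − rB₀/P)/ln(1+r)⌉ = ⌈11.330⌉ = 12 payments; the last is €24.92.
Total paid = 11·€75.00 + €24.92 = €849.92.
Total interest = total paid − principal = €849.92 − €750.00 = €99.92.

€100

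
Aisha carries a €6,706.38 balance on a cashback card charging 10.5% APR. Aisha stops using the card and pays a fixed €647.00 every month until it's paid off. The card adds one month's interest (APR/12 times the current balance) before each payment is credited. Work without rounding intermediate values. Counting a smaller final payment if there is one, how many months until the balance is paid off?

Monthly rate r = 10.5%/12 = 0.875% = 0.00875.
Recurrence: B ← B·(1+r) − €647.00.
Month 1: interest €58.68; balance after payment €6,118.06.
Month 2: interest €53.53; balance after payment €5,524.59.
Closed form: n = −ln(1 − rB₀/P)/ln(1+r) = −ln(0.9093)/ln(1.00875) ≈ 10.913, so the balance reaches zero during payment 11.

11 months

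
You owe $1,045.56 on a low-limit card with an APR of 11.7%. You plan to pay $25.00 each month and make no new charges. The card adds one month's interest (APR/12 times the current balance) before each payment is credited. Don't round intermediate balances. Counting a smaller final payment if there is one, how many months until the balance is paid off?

54 payments

Monthly rate r = 11.7%/12 = 0.975% = 0.00975.
Recurrence: B ← B·(1+r) − $25.00.
Month 1: interest $10.19; balance after payment $1,030.75.
Month 2: interest $10.05; balance after payment $1,015.80.
Closed form: n = −ln(1 − rB₀/P)/ln(1+r) = −ln(0.59223)/ln(1.00975) ≈ 53.990, so the balance reaches zero during payment 54.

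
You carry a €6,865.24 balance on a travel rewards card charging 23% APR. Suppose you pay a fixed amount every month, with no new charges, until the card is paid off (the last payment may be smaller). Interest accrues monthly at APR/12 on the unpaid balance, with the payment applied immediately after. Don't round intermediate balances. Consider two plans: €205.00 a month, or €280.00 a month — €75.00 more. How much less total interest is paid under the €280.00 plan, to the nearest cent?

Monthly rate r = 23%/12 = 1.91667% = 0.0191667.
At €205.00/mo: n = ⌈−ln(1 − rB₀/P)/ln(1+r)⌉ = 55 payments (last €18.07); total interest = total paid − €6,865.24 = €4,222.83.
At €280.00/mo: 34 payments (last €122.39); total interest €2,497.15.
Interest saved = €4,222.83 − €2,497.15 = €1,725.68.

€1,725.68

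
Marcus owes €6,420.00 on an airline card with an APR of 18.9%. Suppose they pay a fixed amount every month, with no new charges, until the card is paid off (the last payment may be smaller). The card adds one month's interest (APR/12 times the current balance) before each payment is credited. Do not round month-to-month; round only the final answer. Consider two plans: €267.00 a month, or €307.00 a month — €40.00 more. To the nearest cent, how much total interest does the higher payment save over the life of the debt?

€283.02

Monthly rate r = 18.9%/12 = 1.575% = 0.01575.
At €267.00/mo: n = ⌈−ln(1 − rB₀/P)/ln(1+r)⌉ = 31 payments (last €122.44); total interest = total paid − €6,420.00 = €1,712.44.
At €307.00/mo: 26 payments (last €174.42); total interest €1,429.42.
Interest saved = €1,712.44 − €1,429.42 = €283.02.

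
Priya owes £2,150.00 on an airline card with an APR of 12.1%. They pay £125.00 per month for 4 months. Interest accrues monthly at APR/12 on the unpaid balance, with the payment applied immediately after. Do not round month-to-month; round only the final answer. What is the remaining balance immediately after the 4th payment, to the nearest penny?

£1,730.42

Monthly rate r = 12.1%/12 = 1.00833% = 0.0100833.
Each month: B ← B·(1+r) − £125.00.
Month 1: interest £21.68; balance after payment £2,046.68.
Month 2: interest £20.64; balance after payment £1,942.32.
Month 3: interest £19.59; balance after payment £1,836.90.
Month 4: interest £18.52; balance after payment £1,730.42.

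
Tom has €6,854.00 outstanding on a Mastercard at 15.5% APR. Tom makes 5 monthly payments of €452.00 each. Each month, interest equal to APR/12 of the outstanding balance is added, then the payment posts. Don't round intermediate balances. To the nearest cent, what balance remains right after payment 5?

Monthly rate r = 15.5%/12 = 1.29167% = 0.0129167.
Each month: B ← B·(1+r) − €452.00.
Month 1: interest €88.53; balance after payment €6,490.53.
Month 2: interest €83.84; balance after payment €6,122.37.
Month 3: interest €79.08; balance after payment €5,749.45.
Month 4: interest €74.26; balance after payment €5,371.71.
Month 5: interest €69.38; balance after payment €4,989.10.

€4,989.10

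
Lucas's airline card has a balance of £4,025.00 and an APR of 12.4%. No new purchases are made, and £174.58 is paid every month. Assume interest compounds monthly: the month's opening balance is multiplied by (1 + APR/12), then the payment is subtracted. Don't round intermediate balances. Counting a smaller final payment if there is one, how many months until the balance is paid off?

27 months

Monthly rate r = 12.4%/12 = 1.03333% = 0.0103333.
Recurrence: B ← B·(1+r) − £174.58.
Month 1: interest £41.59; balance after payment £3,892.01.
Month 2: interest £40.22; balance after payment £3,757.65.
Closed form: n = −ln(1 − rB₀/P)/ln(1+r) = −ln(0.76176)/ln(1.01033) ≈ 26.470, so the balance reaches zero during payment 27.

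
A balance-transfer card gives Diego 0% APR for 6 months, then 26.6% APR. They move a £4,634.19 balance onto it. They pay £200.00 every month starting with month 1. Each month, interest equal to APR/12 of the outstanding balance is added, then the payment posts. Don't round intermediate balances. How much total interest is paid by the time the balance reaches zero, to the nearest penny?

Promo months 1–6 at r₀ = 0%/12 = 0; months 7+ at r₁ = 26.6%/12 = 0.0221667.
After month 6 (no interest yet): B = £4,634.19 − 6·£200.00 = £3,434.19.
Then at r₁ with £200.00/mo: n₂ = −ln(1 − r₁·B/P)/ln(1+r₁) ≈ 21.85 → 22 more payments.
Total paid = 27·£200.00 + £170.18 = £5,570.18; interest = £5,570.18 − £4,634.19 = £935.99.

£935.99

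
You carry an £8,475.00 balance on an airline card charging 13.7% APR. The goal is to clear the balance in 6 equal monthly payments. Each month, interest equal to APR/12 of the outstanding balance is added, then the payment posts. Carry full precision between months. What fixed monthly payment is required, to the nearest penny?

Monthly rate r = 13.7%/12 = 1.14167% = 0.0114167.
Level-payment amortization: P = B₀·r / (1 − (1+r)^(−n)) = 8475.00·0.0114167 / (1 − 1.01142^(−6)).
Denominator 1 − (1+r)^(−6) = 0.0658440924.
P = 96.7562 / 0.0658440924 ≈ 1469.48.

£1,469.48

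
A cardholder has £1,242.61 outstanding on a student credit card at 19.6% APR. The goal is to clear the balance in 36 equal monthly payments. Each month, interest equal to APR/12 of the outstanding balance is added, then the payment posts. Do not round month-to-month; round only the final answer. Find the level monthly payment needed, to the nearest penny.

£45.93

Monthly rate r = 19.6%/12 = 1.63333% = 0.0163333.
Level-payment amortization: P = B₀·r / (1 − (1+r)^(−n)) = 1242.61·0.0163333 / (1 − 1.01633^(−36)).
Denominator 1 − (1+r)^(−36) = 0.441918157.
P = 20.296 / 0.441918157 ≈ 45.93.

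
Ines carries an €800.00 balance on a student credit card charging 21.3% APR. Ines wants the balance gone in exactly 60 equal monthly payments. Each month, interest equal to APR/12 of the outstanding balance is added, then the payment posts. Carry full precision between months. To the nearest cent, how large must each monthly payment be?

Monthly rate r = 21.3%/12 = 1.775% = 0.01775.
Level-payment amortization: P = B₀·r / (1 − (1+r)^(−n)) = 800.00·0.01775 / (1 − 1.01775^(−60)).
Denominator 1 − (1+r)^(−60) = 0.652036783.
P = 14.2 / 0.652036783 ≈ 21.78.

€21.78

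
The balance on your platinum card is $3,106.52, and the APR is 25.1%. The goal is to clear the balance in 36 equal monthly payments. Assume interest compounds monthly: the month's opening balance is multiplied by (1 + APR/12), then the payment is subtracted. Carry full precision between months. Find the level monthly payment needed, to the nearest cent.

$123.68

Monthly rate r = 25.1%/12 = 2.09167% = 0.0209167.
Level-payment amortization: P = B₀·r / (1 − (1+r)^(−n)) = 3106.52·0.0209167 / (1 − 1.02092^(−36)).
Denominator 1 − (1+r)^(−36) = 0.525376298.
P = 64.978 / 0.525376298 ≈ 123.68.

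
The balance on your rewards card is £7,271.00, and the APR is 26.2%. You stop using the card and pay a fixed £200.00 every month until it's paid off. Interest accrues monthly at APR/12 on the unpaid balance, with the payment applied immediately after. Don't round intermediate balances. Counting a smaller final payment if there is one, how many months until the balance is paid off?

74 payments

Monthly rate r = 26.2%/12 = 2.18333% = 0.0218333.
Recurrence: B ← B·(1+r) − £200.00.
Month 1: interest £158.75; balance after payment £7,229.75.
Month 2: interest £157.85; balance after payment £7,187.60.
Closed form: n = −ln(1 − rB₀/P)/ln(1+r) = −ln(0.20625)/ln(1.02183) ≈ 73.092, so the balance reaches zero during payment 74.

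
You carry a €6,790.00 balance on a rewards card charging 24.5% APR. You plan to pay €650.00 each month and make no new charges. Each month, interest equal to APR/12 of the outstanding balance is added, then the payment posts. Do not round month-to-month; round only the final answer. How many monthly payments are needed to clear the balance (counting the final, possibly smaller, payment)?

Monthly rate r = 24.5%/12 = 2.04167% = 0.0204167.
Recurrence: B ← B·(1+r) − €650.00.
Month 1: interest €138.63; balance after payment €6,278.63.
Month 2: interest €128.19; balance after payment €5,756.82.
Closed form: n = −ln(1 − rB₀/P)/ln(1+r) = −ln(0.78672)/ln(1.02042) ≈ 11.869, so the balance reaches zero during payment 12.

12 payments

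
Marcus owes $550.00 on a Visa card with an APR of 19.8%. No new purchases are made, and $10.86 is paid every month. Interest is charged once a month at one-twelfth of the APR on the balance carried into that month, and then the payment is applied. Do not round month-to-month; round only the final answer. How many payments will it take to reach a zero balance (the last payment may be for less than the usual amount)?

Monthly rate r = 19.8%/12 = 1.65% = 0.0165.
Recurrence: B ← B·(1+r) − $10.86.
Month 1: interest $9.08; balance after payment $548.22.
Month 2: interest $9.05; balance after payment $546.40.
Closed form: n = −ln(1 − rB₀/P)/ln(1+r) = −ln(0.16436)/ln(1.0165) ≈ 110.335, so the balance reaches zero during payment 111.

111 months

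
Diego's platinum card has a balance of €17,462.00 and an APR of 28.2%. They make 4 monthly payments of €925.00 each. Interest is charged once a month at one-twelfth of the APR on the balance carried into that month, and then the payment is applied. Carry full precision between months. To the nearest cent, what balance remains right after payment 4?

Monthly rate r = 28.2%/12 = 2.35% = 0.0235.
Each month: B ← B·(1+r) − €925.00.
Month 1: interest €410.36; balance after payment €16,947.36.
Month 2: interest €398.26; balance after payment €16,420.62.
Month 3: interest €385.88; balance after payment €15,881.50.
Month 4: interest €373.22; balance after payment €15,329.72.

€15,329.72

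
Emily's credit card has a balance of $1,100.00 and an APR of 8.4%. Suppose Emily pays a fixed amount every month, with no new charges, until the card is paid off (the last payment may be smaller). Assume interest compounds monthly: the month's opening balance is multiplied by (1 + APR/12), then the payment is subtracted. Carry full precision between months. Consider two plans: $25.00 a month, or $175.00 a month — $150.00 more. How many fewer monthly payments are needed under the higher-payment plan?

Monthly rate r = 8.4%/12 = 0.7% = 0.007.
At $25.00/mo: n = ⌈−ln(1 − rB₀/P)/ln(1+r)⌉ = 53 payments (last $19.50); total interest = total paid − $1,100.00 = $219.50.
At $175.00/mo: 7 payments (last $79.02); total interest $29.02.
Payments saved = 53 − 7 = 46.

46 fewer payments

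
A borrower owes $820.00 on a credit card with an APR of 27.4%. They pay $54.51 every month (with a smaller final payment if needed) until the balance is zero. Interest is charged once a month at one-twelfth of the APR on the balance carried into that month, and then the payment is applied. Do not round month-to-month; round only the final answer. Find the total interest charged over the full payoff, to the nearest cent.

Monthly rate r = 27.4%/12 = 2.28333% = 0.0228333.
Payoff takes n = ⌈−ln(1 − rB₀/P)/ln(1+r)⌉ = ⌈18.639⌉ = 19 payments; the last is $34.98.
Total paid = 18·$54.51 + $34.98 = $1,016.16.
Total interest = total paid − principal = $1,016.16 − $820.00 = $196.16.

$196.16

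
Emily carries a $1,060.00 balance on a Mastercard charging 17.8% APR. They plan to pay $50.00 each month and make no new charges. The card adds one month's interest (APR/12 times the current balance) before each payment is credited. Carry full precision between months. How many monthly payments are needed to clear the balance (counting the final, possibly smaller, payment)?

Monthly rate r = 17.8%/12 = 1.48333% = 0.0148333.
Recurrence: B ← B·(1+r) − $50.00.
Month 1: interest $15.72; balance after payment $1,025.72.
Month 2: interest $15.21; balance after payment $990.94.
Closed form: n = −ln(1 − rB₀/P)/ln(1+r) = −ln(0.68553)/ln(1.01483) ≈ 25.642, so the balance reaches zero during payment 26.

26 months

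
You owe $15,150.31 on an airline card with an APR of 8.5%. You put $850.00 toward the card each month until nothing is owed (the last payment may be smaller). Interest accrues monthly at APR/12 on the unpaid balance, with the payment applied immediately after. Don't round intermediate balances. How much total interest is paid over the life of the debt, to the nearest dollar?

$1,103

Monthly rate r = 8.5%/12 = 0.708333% = 0.00708333.
Payoff takes n = ⌈−ln(1 − rB₀/P)/ln(1+r)⌉ = ⌈19.121⌉ = 20 payments; the last is $103.28.
Total paid = 19·$850.00 + $103.28 = $16,253.28.
Total interest = total paid − principal = $16,253.28 − $15,150.31 = $1,102.97.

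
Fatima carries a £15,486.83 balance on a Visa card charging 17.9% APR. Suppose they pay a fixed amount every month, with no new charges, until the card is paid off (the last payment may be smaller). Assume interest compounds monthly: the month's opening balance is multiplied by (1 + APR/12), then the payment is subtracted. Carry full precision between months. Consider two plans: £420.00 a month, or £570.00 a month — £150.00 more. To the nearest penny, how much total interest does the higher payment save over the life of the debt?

£2,646.43

Monthly rate r = 17.9%/12 = 1.49167% = 0.0149167.
At £420.00/mo: n = ⌈−ln(1 − rB₀/P)/ln(1+r)⌉ = 54 payments (last £392.37); total interest = total paid − £15,486.83 = £7,165.54.
At £570.00/mo: 36 payments (last £55.94); total interest £4,519.11.
Interest saved = £7,165.54 − £4,519.11 = £2,646.43.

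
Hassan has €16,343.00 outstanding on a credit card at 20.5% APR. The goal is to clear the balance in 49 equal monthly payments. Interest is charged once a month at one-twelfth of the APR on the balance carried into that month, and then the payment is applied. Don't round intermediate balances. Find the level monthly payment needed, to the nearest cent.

Monthly rate r = 20.5%/12 = 1.70833% = 0.0170833.
Level-payment amortization: P = B₀·r / (1 − (1+r)^(−n)) = 16343.00·0.0170833 / (1 − 1.01708^(−49)).
Denominator 1 − (1+r)^(−49) = 0.563956665.
P = 279.193 / 0.563956665 ≈ 495.06.

€495.06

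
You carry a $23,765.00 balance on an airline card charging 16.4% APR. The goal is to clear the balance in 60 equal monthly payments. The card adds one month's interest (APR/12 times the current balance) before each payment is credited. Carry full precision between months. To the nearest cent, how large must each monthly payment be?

$582.98

Monthly rate r = 16.4%/12 = 1.36667% = 0.0136667.
Level-payment amortization: P = B₀·r / (1 − (1+r)^(−n)) = 23765.00·0.0136667 / (1 − 1.01367^(−60)).
Denominator 1 − (1+r)^(−60) = 0.557115915.
P = 324.788 / 0.557115915 ≈ 582.98.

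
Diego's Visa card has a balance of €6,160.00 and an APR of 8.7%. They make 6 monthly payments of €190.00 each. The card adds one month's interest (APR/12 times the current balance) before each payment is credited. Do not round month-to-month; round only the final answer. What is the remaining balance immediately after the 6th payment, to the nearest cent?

€5,272.00

Monthly rate r = 8.7%/12 = 0.725% = 0.00725.
Each month: B ← B·(1+r) − €190.00.
Month 1: interest €44.66; balance after payment €6,014.66.
Month 2: interest €43.61; balance after payment €5,868.27.
Month 3: interest €42.54; balance after payment €5,720.81.
Month 4: interest €41.48; balance after payment €5,572.29.
Month 5: interest €40.40; balance after payment €5,422.69.
Month 6: interest €39.31; balance after payment €5,272.00.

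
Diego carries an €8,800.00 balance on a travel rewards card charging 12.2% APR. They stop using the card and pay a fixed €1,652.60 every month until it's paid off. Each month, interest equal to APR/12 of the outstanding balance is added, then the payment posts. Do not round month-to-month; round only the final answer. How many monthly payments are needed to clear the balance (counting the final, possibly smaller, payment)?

Monthly rate r = 12.2%/12 = 1.01667% = 0.0101667.
Recurrence: B ← B·(1+r) − €1,652.60.
Month 1: interest €89.47; balance after payment €7,236.87.
Month 2: interest €73.57; balance after payment €5,657.84.
Month 3: interest €57.52; balance after payment €4,062.76.
Month 4: interest €41.30; balance after payment €2,451.47.
Month 5: interest €24.92; balance after payment €823.79.
Month 6: interest €8.38; balance after payment €0.00.

6 months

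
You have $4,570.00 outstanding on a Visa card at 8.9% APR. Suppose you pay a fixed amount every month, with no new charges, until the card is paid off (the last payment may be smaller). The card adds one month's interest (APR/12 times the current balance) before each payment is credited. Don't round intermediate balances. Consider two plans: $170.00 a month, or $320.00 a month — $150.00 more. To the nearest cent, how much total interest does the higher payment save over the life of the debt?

Monthly rate r = 8.9%/12 = 0.741667% = 0.00741667.
At $170.00/mo: n = ⌈−ln(1 − rB₀/P)/ln(1+r)⌉ = 31 payments (last $15.85); total interest = total paid − $4,570.00 = $545.85.
At $320.00/mo: 16 payments (last $48.64); total interest $278.64.
Interest saved = $545.85 − $278.64 = $267.21.

$267.21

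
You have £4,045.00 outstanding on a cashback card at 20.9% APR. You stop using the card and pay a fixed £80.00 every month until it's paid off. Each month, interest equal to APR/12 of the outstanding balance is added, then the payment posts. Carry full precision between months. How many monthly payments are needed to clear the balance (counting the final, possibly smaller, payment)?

124 months

Monthly rate r = 20.9%/12 = 1.74167% = 0.0174167.
Recurrence: B ← B·(1+r) − £80.00.
Month 1: interest £70.45; balance after payment £4,035.45.
Month 2: interest £70.28; balance after payment £4,025.73.
Closed form: n = −ln(1 − rB₀/P)/ln(1+r) = −ln(0.11937)/ln(1.01742) ≈ 123.100, so the balance reaches zero during payment 124.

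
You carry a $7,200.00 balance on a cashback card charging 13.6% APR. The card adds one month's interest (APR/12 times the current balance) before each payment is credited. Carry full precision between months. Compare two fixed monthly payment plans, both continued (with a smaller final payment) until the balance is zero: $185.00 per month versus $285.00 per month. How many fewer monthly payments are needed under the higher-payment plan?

22 fewer payments

Monthly rate r = 13.6%/12 = 1.13333% = 0.0113333.
At $185.00/mo: n = ⌈−ln(1 − rB₀/P)/ln(1+r)⌉ = 52 payments (last $115.18); total interest = total paid − $7,200.00 = $2,350.18.
At $285.00/mo: 30 payments (last $265.55); total interest $1,330.55.
Payments saved = 52 − 30 = 22.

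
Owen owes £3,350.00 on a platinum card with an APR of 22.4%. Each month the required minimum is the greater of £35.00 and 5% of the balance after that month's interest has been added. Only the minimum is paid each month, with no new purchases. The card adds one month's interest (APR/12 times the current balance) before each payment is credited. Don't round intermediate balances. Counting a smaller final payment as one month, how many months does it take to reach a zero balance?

Monthly rate r = 22.4%/12 = 1.86667% = 0.0186667.
While 5% of the post-interest balance exceeds £35.00, each month B ← (B·(1+r))·(1 − 0.05), i.e. B shrinks by the factor (1+r)·0.95 = 0.96773.
This holds for months 1–49. Entering month 50 the balance is £671.54; 5% of the post-interest balance is now below £35.00, so the flat £35.00 minimum applies from here.
From month 50 a fixed £35.00 at rate r clears £671.54 in 24 more payments. Total: 49 + 24 = 73 months.

73 months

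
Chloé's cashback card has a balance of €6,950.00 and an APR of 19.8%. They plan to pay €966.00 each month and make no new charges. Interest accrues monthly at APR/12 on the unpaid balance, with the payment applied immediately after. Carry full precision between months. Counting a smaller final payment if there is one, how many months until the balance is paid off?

Monthly rate r = 19.8%/12 = 1.65% = 0.0165.
Recurrence: B ← B·(1+r) − €966.00.
Month 1: interest €114.68; balance after payment €6,098.68.
Month 2: interest €100.63; balance after payment €5,233.30.
Closed form: n = −ln(1 − rB₀/P)/ln(1+r) = −ln(0.88129)/ln(1.0165) ≈ 7.722, so the balance reaches zero during payment 8.

8 months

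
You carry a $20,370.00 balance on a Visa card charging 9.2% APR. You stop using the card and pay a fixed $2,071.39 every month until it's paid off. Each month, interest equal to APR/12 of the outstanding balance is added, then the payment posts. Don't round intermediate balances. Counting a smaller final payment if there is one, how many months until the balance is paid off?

Monthly rate r = 9.2%/12 = 0.766667% = 0.00766667.
Recurrence: B ← B·(1+r) − $2,071.39.
Month 1: interest $156.17; balance after payment $18,454.78.
Month 2: interest $141.49; balance after payment $16,524.88.
Closed form: n = −ln(1 − rB₀/P)/ln(1+r) = −ln(0.92461)/ln(1.00767) ≈ 10.264, so the balance reaches zero during payment 11.

11 payments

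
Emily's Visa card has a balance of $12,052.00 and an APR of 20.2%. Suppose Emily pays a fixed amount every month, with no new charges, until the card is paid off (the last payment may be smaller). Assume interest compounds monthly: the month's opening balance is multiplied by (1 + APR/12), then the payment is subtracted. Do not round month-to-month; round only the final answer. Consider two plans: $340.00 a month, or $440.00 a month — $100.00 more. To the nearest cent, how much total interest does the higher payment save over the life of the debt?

$2,201.20

Monthly rate r = 20.2%/12 = 1.68333% = 0.0168333.
At $340.00/mo: n = ⌈−ln(1 − rB₀/P)/ln(1+r)⌉ = 55 payments (last $135.53); total interest = total paid − $12,052.00 = $6,443.53.
At $440.00/mo: 38 payments (last $14.33); total interest $4,242.33.
Interest saved = $6,443.53 − $4,242.33 = $2,201.20.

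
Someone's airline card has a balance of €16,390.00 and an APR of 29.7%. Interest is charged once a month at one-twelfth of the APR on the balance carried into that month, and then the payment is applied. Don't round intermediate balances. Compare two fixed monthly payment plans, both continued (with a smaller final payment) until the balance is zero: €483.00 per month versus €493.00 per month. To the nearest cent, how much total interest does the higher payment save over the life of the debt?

€1,288.73

Monthly rate r = 29.7%/12 = 2.475% = 0.02475.
At €483.00/mo: n = ⌈−ln(1 − rB₀/P)/ln(1+r)⌉ = 75 payments (last €445.05); total interest = total paid − €16,390.00 = €19,797.05.
At €493.00/mo: 71 payments (last €388.32); total interest €18,508.32.
Interest saved = €19,797.05 − €18,508.32 = €1,288.73.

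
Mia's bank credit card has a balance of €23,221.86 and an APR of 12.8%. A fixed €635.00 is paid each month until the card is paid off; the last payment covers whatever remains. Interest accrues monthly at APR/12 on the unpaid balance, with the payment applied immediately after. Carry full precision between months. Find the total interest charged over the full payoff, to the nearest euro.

Monthly rate r = 12.8%/12 = 1.06667% = 0.0106667.
Payoff takes n = ⌈−ln(1 − rB₀/P)/ln(1+r)⌉ = ⌈46.599⌉ = 47 payments; the last is €381.25.
Total paid = 46·€635.00 + €381.25 = €29,591.25.
Total interest = total paid − principal = €29,591.25 − €23,221.86 = €6,369.39.

€6,369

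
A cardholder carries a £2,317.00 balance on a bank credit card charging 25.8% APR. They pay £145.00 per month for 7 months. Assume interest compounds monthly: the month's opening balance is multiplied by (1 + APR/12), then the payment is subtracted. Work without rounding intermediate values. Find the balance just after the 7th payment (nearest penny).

Monthly rate r = 25.8%/12 = 2.15% = 0.0215.
Each month: B ← B·(1+r) − £145.00.
Month 1: interest £49.82; balance after payment £2,221.82.
Month 2: interest £47.77; balance after payment £2,124.58.
Month 3: interest £45.68; balance after payment £2,025.26.
Month 4: interest £43.54; balance after payment £1,923.81.
Month 5: interest £41.36; balance after payment £1,820.17.
Month 6: interest £39.13; balance after payment £1,714.30.
Month 7: interest £36.86; balance after payment £1,606.16.

£1,606.16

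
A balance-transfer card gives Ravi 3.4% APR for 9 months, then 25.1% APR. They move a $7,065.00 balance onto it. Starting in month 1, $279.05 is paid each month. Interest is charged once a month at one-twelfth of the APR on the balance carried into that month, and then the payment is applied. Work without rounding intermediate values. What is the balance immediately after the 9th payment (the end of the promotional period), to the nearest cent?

Promo months 1–9 at r₀ = 3.4%/12 = 0.00283333; months 10+ at r₁ = 25.1%/12 = 0.0209167.
After month 9: iterate B ← B·(1+r₀) − $279.05 for 9 months → $4,707.11.

$4,707.11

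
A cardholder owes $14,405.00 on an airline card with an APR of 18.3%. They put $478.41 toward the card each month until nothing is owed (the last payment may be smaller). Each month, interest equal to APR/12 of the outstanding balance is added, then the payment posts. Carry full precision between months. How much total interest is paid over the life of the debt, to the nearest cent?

Monthly rate r = 18.3%/12 = 1.525% = 0.01525.
Payoff takes n = ⌈−ln(1 − rB₀/P)/ln(1+r)⌉ = ⌈40.613⌉ = 41 payments; the last is $293.98.
Total paid = 40·$478.41 + $293.98 = $19,430.38.
Total interest = total paid − principal = $19,430.38 − $14,405.00 = $5,025.38.

$5,025.38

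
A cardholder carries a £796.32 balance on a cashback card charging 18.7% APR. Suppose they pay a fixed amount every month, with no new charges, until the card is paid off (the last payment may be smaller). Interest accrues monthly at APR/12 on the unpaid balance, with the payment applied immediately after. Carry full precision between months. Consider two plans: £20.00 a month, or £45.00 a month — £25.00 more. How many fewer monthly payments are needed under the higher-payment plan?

Monthly rate r = 18.7%/12 = 1.55833% = 0.0155833.
At £20.00/mo: n = ⌈−ln(1 − rB₀/P)/ln(1+r)⌉ = 63 payments (last £13.09); total interest = total paid − £796.32 = £456.77.
At £45.00/mo: 21 payments (last £38.96); total interest £142.64.
Payments saved = 63 − 21 = 42.

42 fewer payments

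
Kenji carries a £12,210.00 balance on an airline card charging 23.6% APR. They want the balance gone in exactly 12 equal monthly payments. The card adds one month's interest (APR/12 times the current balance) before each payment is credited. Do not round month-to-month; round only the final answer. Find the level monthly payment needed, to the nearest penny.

Monthly rate r = 23.6%/12 = 1.96667% = 0.0196667.
Level-payment amortization: P = B₀·r / (1 − (1+r)^(−n)) = 12210.00·0.0196667 / (1 − 1.01967^(−12)).
Denominator 1 − (1+r)^(−12) = 0.208408116.
P = 240.13 / 0.208408116 ≈ 1152.21.

£1,152.21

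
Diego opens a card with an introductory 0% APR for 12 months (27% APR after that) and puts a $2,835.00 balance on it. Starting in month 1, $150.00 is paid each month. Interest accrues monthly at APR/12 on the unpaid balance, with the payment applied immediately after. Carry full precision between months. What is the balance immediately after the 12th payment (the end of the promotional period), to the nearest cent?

Promo months 1–12 at r₀ = 0%/12 = 0; months 13+ at r₁ = 27%/12 = 0.0225.
After month 12 (no interest yet): B = $2,835.00 − 12·$150.00 = $1,035.00.

$1,035.00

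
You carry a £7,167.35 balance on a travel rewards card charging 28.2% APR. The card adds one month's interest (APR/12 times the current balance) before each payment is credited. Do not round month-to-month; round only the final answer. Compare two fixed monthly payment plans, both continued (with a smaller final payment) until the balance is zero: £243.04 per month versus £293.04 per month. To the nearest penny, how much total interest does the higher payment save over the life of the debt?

Monthly rate r = 28.2%/12 = 2.35% = 0.0235.
At £243.04/mo: n = ⌈−ln(1 − rB₀/P)/ln(1+r)⌉ = 51 payments (last £205.26); total interest = total paid − £7,167.35 = £5,189.91.
At £293.04/mo: 37 payments (last £239.32); total interest £3,621.41.
Interest saved = £5,189.91 − £3,621.41 = £1,568.50.

£1,568.50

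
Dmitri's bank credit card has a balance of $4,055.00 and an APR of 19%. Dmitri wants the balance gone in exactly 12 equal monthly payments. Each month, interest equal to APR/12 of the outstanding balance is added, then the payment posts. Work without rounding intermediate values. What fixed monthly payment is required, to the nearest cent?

$373.69

Monthly rate r = 19%/12 = 1.58333% = 0.0158333.
Level-payment amortization: P = B₀·r / (1 − (1+r)^(−n)) = 4055.00·0.0158333 / (1 − 1.01583^(−12)).
Denominator 1 − (1+r)^(−12) = 0.171809041.
P = 64.2042 / 0.171809041 ≈ 373.69.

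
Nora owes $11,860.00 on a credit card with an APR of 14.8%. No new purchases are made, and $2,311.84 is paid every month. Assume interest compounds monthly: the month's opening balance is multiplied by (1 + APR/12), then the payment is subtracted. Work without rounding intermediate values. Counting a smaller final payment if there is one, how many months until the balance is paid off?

Monthly rate r = 14.8%/12 = 1.23333% = 0.0123333.
Recurrence: B ← B·(1+r) − $2,311.84.
Month 1: interest $146.27; balance after payment $9,694.43.
Month 2: interest $119.56; balance after payment $7,502.16.
Month 3: interest $92.53; balance after payment $5,282.84.
Month 4: interest $65.16; balance after payment $3,036.16.
Month 5: interest $37.45; balance after payment $761.77.
Month 6: interest $9.40; balance after payment $0.00.

6 payments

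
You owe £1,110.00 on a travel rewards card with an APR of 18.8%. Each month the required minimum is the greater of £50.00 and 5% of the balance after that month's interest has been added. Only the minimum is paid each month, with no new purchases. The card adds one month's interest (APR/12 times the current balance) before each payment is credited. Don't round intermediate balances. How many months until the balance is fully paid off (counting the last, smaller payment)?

Monthly rate r = 18.8%/12 = 1.56667% = 0.0156667.
While 5% of the post-interest balance exceeds £50.00, each month B ← (B·(1+r))·(1 − 0.05), i.e. B shrinks by the factor (1+r)·0.95 = 0.96488.
This holds for months 1–4. Entering month 5 the balance is £962.10; 5% of the post-interest balance is now below £50.00, so the flat £50.00 minimum applies from here.
From month 5 a fixed £50.00 at rate r clears £962.10 in 24 more payments. Total: 4 + 24 = 28 months.

28 months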